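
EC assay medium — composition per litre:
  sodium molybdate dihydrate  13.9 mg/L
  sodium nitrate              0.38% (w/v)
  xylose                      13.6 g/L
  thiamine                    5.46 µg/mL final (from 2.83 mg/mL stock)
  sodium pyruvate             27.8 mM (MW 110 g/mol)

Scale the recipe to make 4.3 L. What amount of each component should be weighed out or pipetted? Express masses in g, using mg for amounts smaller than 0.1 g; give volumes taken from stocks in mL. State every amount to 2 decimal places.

sodium molybdate dihydrate 59.77 mg; sodium nitrate 16.34 g; xylose 58.48 g; thiamine 8.30 mL; sodium pyruvate 13.15 g

Scale factor relative to 1 L: 4.3.
sodium molybdate dihydrate: 13.9 mg/L × 4.3 L = 59.77 mg
sodium nitrate: 0.38 g per 100 mL × 4300 mL ÷ 100 = 16.34 g
xylose: 13.6 g/L × 4.3 L = 58.48 g
thiamine: dilute stock: 5.46 µg/mL × 4300 mL ÷ 2830 µg/mL = 8.30 mL
sodium pyruvate: 27.8 mmol/L × 110 g/mol × 4.3 L ÷ 1000 = 13.15 g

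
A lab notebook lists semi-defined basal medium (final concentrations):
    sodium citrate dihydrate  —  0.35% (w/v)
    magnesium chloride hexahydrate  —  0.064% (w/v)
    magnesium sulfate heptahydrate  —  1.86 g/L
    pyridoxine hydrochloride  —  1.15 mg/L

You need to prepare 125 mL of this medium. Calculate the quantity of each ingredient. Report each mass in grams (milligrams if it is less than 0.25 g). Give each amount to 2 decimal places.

Working volume: 125 mL = 0.125 L.
sodium citrate dihydrate: 0.35% w/v = 3.5 g/L → 3.5 × 0.125 L = 0.44 g
magnesium chloride hexahydrate: 0.064 g per 100 mL × 125 mL ÷ 100 = 0.08 g = 80.00 mg
magnesium sulfate heptahydrate: 1.86 g/L × 0.125 L = 0.2325 g = 232.50 mg
pyridoxine hydrochloride: 1.15 mg/L × 0.125 L = 0.14 mg

sodium citrate dihydrate 0.44 g; magnesium chloride hexahydrate 80.00 mg; magnesium sulfate heptahydrate 232.50 mg; pyridoxine hydrochloride 0.14 mg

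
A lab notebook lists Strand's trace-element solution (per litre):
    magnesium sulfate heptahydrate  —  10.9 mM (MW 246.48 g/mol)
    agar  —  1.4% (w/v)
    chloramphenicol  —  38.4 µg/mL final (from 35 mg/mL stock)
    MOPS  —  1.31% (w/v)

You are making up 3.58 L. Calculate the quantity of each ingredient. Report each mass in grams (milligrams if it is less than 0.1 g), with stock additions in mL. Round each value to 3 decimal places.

magnesium sulfate heptahydrate 9.618 g; agar 50.120 g; chloramphenicol 3.928 mL; MOPS 46.898 g

Working volume: 3.58 L.
magnesium sulfate heptahydrate: 10.9 mmol/L × 246.48 g/mol × 3.58 L ÷ 1000 = 9.618 g
agar: 1.4% w/v = 14 g/L → 14 × 3.58 L = 50.120 g
chloramphenicol: V = C2·V2/C1 = 38.4 µg/mL × 3580 mL ÷ 35000 µg/mL = 3.928 mL
MOPS: 1.31 g per 100 mL × 3580 mL ÷ 100 = 46.898 g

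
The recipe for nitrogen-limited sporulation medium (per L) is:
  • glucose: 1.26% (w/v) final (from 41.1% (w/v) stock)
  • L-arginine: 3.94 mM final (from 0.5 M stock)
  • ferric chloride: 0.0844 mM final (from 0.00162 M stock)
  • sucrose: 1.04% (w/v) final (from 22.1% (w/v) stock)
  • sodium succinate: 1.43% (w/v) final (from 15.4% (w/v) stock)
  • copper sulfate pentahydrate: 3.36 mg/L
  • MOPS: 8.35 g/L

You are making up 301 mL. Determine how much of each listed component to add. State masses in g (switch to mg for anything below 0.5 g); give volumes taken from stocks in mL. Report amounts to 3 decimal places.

glucose 9.228 mL; L-arginine 2.372 mL; ferric chloride 15.682 mL; sucrose 14.165 mL; sodium succinate 27.950 mL; copper sulfate pentahydrate 1.011 mg; MOPS 2.513 g

Working volume: 301 mL = 0.301 L.
glucose: V = C2·V2/C1 = 1.26% ÷ 41.1% × 301 mL = 9.228 mL
L-arginine: dilute stock: 3.94 mM × 301 mL ÷ 500 mM = 2.372 mL
ferric chloride: C1V1 = C2V2 → 0.0844 mM × 301 mL ÷ 1.62 mM = 15.682 mL
sucrose: V = C2·V2/C1 = 1.04% ÷ 22.1% × 301 mL = 14.165 mL
sodium succinate: dilute stock: 1.43% ÷ 15.4% × 301 mL = 27.950 mL
copper sulfate pentahydrate: 3.36 mg/L × 0.301 L = 1.011 mg
MOPS: 8.35 g/L × 0.301 L = 2.513 g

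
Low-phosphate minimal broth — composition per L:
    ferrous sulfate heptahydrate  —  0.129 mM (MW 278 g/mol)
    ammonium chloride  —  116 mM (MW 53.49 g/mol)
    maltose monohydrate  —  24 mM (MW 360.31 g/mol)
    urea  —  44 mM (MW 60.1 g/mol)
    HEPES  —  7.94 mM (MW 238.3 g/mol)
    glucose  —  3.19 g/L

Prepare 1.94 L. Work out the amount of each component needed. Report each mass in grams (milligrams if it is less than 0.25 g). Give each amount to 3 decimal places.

Working volume: 1.94 L.
ferrous sulfate heptahydrate: 0.129 mmol/L × 278 mg/mmol × 1.94 L = 69.572 mg
ammonium chloride: 116 mmol/L × 53.49 g/mol × 1.94 L ÷ 1000 = 12.037 g
maltose monohydrate: 24 mmol/L × 360.31 g/mol × 1.94 L ÷ 1000 = 16.776 g
urea: 44 mmol/L × 60.1 g/mol × 1.94 L ÷ 1000 = 5.130 g
HEPES: 7.94 mmol/L × 238.3 g/mol × 1.94 L ÷ 1000 = 3.671 g
glucose: 3.19 g/L × 1.94 L = 6.189 g

ferrous sulfate heptahydrate 69.572 mg; ammonium chloride 12.037 g; maltose monohydrate 16.776 g; urea 5.130 g; HEPES 3.671 g; glucose 6.189 g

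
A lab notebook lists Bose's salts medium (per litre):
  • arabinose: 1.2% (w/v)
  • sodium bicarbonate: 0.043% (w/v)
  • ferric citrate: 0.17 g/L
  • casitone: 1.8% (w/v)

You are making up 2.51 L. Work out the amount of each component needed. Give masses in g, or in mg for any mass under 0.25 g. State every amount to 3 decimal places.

arabinose 30.120 g; sodium bicarbonate 1.079 g; ferric citrate 0.427 g; casitone 45.180 g

Scale factor relative to 1 L: 2.51.
arabinose: 1.2% w/v = 12 g/L → 12 × 2.51 L = 30.120 g
sodium bicarbonate: 0.043 g per 100 mL × 2510 mL ÷ 100 = 1.079 g
ferric citrate: 0.17 g/L × 2.51 L = 0.427 g
casitone: 1.8% w/v = 18 g/L → 18 × 2.51 L = 45.180 g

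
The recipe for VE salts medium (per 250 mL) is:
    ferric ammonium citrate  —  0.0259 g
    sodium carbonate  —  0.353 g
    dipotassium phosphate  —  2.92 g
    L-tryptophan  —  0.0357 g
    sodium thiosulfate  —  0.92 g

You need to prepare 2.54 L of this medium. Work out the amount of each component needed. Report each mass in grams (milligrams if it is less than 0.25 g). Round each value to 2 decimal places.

Ratio of target to recipe volume: 2540 / 250 = 10.16.
ferric ammonium citrate: 0.0259 g × (2540 mL / 250 mL) = 0.26 g
sodium carbonate: 0.353 g × (2540 mL / 250 mL) = 3.59 g
dipotassium phosphate: 2.92 g × (2540 mL / 250 mL) = 29.67 g
L-tryptophan: 0.0357 g × (2540 mL / 250 mL) = 0.36 g
sodium thiosulfate: 0.92 g × (2540 mL / 250 mL) = 9.35 g

ferric ammonium citrate 0.26 g; sodium carbonate 3.59 g; dipotassium phosphate 29.67 g; L-tryptophan 0.36 g; sodium thiosulfate 9.35 g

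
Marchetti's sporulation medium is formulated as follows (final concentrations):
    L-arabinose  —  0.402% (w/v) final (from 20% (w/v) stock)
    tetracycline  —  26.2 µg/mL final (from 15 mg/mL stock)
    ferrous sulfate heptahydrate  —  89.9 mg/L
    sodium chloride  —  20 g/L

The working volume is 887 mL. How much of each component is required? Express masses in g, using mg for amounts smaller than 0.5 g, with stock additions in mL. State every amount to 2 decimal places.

L-arabinose 17.83 mL; tetracycline 1.55 mL; ferrous sulfate heptahydrate 79.74 mg; sodium chloride 17.74 g

Working volume: 887 mL = 0.887 L.
L-arabinose: V = C2·V2/C1 = 0.402% ÷ 20% × 887 mL = 17.83 mL
tetracycline: V = C2·V2/C1 = 26.2 µg/mL × 887 mL ÷ 15000 µg/mL = 1.55 mL
ferrous sulfate heptahydrate: 89.9 mg/L × 0.887 L = 79.74 mg
sodium chloride: 20 g/L × 0.887 L = 17.74 g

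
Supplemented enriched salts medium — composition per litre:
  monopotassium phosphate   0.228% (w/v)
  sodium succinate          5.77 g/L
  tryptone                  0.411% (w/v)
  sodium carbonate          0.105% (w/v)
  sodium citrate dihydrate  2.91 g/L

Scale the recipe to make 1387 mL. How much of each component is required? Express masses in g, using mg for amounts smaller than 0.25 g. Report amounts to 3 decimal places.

Scale factor relative to 1 L: 1.387.
monopotassium phosphate: 0.228% w/v = 2.28 g/L → 2.28 × 1.387 L = 3.162 g
sodium succinate: 5.77 g/L × 1.387 L = 8.003 g
tryptone: 0.411 g per 100 mL × 1387 mL ÷ 100 = 5.701 g
sodium carbonate: 0.105 g per 100 mL × 1387 mL ÷ 100 = 1.456 g
sodium citrate dihydrate: 2.91 g/L × 1.387 L = 4.036 g

monopotassium phosphate 3.162 g; sodium succinate 8.003 g; tryptone 5.701 g; sodium carbonate 1.456 g; sodium citrate dihydrate 4.036 g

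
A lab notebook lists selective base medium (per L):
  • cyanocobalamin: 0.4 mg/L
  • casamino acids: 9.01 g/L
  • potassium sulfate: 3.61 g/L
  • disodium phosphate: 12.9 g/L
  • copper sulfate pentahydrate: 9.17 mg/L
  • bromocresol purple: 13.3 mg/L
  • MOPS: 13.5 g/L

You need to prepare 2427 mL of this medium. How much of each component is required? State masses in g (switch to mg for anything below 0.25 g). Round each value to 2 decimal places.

cyanocobalamin 0.97 mg; casamino acids 21.87 g; potassium sulfate 8.76 g; disodium phosphate 31.31 g; copper sulfate pentahydrate 22.26 mg; bromocresol purple 32.28 mg; MOPS 32.76 g

Target volume = 2427 mL = 2.427 L.
cyanocobalamin: 0.4 mg/L × 2.427 L = 0.97 mg
casamino acids: 9.01 g/L × 2.427 L = 21.87 g
potassium sulfate: 3.61 g/L × 2.427 L = 8.76 g
disodium phosphate: 12.9 g/L × 2.427 L = 31.31 g
copper sulfate pentahydrate: 9.17 mg/L × 2.427 L = 22.26 mg
bromocresol purple: 13.3 mg/L × 2.427 L = 32.28 mg
MOPS: 13.5 g/L × 2.427 L = 32.76 g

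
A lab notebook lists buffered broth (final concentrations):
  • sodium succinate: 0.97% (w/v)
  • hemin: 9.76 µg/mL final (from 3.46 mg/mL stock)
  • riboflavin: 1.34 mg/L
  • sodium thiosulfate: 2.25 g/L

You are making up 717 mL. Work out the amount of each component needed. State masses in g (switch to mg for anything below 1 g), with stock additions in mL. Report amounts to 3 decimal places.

sodium succinate 6.955 g; hemin 2.023 mL; riboflavin 0.961 mg; sodium thiosulfate 1.613 g

Scale factor relative to 1 L: 0.717.
sodium succinate: 0.97 g per 100 mL × 717 mL ÷ 100 = 6.955 g
hemin: V = C2·V2/C1 = 9.76 µg/mL × 717 mL ÷ 3460 µg/mL = 2.023 mL
riboflavin: 1.34 mg/L × 0.717 L = 0.961 mg
sodium thiosulfate: 2.25 g/L × 0.717 L = 1.613 g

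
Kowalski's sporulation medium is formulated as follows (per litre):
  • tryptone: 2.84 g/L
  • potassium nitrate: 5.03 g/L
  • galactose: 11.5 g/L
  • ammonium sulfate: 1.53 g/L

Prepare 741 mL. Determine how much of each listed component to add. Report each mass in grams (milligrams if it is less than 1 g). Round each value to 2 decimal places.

tryptone 2.10 g; potassium nitrate 3.73 g; galactose 8.52 g; ammonium sulfate 1.13 g

Scale factor relative to 1 L: 0.741.
tryptone: 2.84 g/L × 0.741 L = 2.10 g
potassium nitrate: 5.03 g/L × 0.741 L = 3.73 g
galactose: 11.5 g/L × 0.741 L = 8.52 g
ammonium sulfate: 1.53 g/L × 0.741 L = 1.13 g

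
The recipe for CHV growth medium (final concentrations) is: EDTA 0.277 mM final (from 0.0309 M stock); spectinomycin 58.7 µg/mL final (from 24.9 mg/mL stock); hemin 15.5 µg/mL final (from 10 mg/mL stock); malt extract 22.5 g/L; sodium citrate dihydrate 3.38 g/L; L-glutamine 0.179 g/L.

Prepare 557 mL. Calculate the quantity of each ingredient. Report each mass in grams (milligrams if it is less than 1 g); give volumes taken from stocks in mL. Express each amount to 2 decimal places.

EDTA 4.99 mL; spectinomycin 1.31 mL; hemin 0.86 mL; malt extract 12.53 g; sodium citrate dihydrate 1.88 g; L-glutamine 99.70 mg

Scale factor relative to 1 L: 0.557.
EDTA: C1V1 = C2V2 → 0.277 mM × 557 mL ÷ 30.9 mM = 4.99 mL
spectinomycin: C1V1 = C2V2 → 58.7 µg/mL × 557 mL ÷ 24900 µg/mL = 1.31 mL
hemin: dilute stock: 15.5 µg/mL × 557 mL ÷ 10000 µg/mL = 0.86 mL
malt extract: 22.5 g/L × 0.557 L = 12.53 g
sodium citrate dihydrate: 3.38 g/L × 0.557 L = 1.88 g
L-glutamine: 0.179 g/L × 0.557 L = 0.099703 g = 99.70 mg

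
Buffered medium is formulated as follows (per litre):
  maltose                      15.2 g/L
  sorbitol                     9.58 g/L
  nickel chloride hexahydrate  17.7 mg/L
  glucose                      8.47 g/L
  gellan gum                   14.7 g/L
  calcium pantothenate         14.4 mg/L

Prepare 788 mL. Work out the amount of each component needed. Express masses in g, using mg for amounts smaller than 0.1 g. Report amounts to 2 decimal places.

maltose 11.98 g; sorbitol 7.55 g; nickel chloride hexahydrate 13.95 mg; glucose 6.67 g; gellan gum 11.58 g; calcium pantothenate 11.35 mg

Target volume = 788 mL = 0.788 L.
maltose: 15.2 g/L × 0.788 L = 11.98 g
sorbitol: 9.58 g/L × 0.788 L = 7.55 g
nickel chloride hexahydrate: 17.7 mg/L × 0.788 L = 13.95 mg
glucose: 8.47 g/L × 0.788 L = 6.67 g
gellan gum: 14.7 g/L × 0.788 L = 11.58 g
calcium pantothenate: 14.4 mg/L × 0.788 L = 11.35 mg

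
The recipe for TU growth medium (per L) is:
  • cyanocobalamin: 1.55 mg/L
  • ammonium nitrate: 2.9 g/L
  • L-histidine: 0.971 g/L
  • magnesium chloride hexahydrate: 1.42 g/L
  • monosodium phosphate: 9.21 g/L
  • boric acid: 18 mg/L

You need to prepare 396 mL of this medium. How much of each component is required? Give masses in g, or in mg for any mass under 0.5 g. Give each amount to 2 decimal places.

Scale factor relative to 1 L: 0.396.
cyanocobalamin: 1.55 mg/L × 0.396 L = 0.61 mg
ammonium nitrate: 2.9 g/L × 0.396 L = 1.15 g
L-histidine: 0.971 g/L × 0.396 L = 0.384516 g = 384.52 mg
magnesium chloride hexahydrate: 1.42 g/L × 0.396 L = 0.56 g
monosodium phosphate: 9.21 g/L × 0.396 L = 3.65 g
boric acid: 18 mg/L × 0.396 L = 7.13 mg

cyanocobalamin 0.61 mg; ammonium nitrate 1.15 g; L-histidine 384.52 mg; magnesium chloride hexahydrate 0.56 g; monosodium phosphate 3.65 g; boric acid 7.13 mg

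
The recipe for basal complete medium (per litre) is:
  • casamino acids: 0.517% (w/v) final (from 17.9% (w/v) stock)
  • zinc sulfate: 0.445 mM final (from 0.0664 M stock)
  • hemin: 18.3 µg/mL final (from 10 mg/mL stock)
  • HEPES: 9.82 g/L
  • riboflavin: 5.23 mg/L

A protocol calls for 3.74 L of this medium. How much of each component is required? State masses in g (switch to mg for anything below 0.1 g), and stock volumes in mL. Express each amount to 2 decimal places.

Working volume: 3.74 L.
casamino acids: C1V1 = C2V2 → 0.517% ÷ 17.9% × 3740 mL = 108.02 mL
zinc sulfate: C1V1 = C2V2 → 0.445 mM × 3740 mL ÷ 66.4 mM = 25.06 mL
hemin: V = C2·V2/C1 = 18.3 µg/mL × 3740 mL ÷ 10000 µg/mL = 6.84 mL
HEPES: 9.82 g/L × 3.74 L = 36.73 g
riboflavin: 5.23 mg/L × 3.74 L = 19.56 mg

casamino acids 108.02 mL; zinc sulfate 25.06 mL; hemin 6.84 mL; HEPES 36.73 g; riboflavin 19.56 mg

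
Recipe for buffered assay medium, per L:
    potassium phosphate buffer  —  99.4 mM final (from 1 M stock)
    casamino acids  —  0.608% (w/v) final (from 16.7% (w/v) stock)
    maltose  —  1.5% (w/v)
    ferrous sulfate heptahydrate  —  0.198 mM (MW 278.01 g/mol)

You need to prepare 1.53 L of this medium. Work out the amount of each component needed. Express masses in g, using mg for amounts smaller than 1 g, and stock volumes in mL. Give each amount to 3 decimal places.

Working volume: 1.53 L.
potassium phosphate buffer: V = C2·V2/C1 = 99.4 mM × 1530 mL ÷ 1000 mM = 152.082 mL
casamino acids: dilute stock: 0.608% ÷ 16.7% × 1530 mL = 55.703 mL
maltose: 1.5 g per 100 mL × 1530 mL ÷ 100 = 22.950 g
ferrous sulfate heptahydrate: 0.198 mmol/L × 278.01 mg/mmol × 1.53 L = 84.220 mg

potassium phosphate buffer 152.082 mL; casamino acids 55.703 mL; maltose 22.950 g; ferrous sulfate heptahydrate 84.220 mg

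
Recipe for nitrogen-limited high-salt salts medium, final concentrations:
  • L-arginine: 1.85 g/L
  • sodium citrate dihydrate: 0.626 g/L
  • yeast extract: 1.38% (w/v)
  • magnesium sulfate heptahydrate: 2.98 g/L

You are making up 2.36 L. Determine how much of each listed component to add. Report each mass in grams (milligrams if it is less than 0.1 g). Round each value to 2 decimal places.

Scale factor relative to 1 L: 2.36.
L-arginine: 1.85 g/L × 2.36 L = 4.37 g
sodium citrate dihydrate: 0.626 g/L × 2.36 L = 1.48 g
yeast extract: 1.38% w/v = 13.8 g/L → 13.8 × 2.36 L = 32.57 g
magnesium sulfate heptahydrate: 2.98 g/L × 2.36 L = 7.03 g

L-arginine 4.37 g; sodium citrate dihydrate 1.48 g; yeast extract 32.57 g; magnesium sulfate heptahydrate 7.03 g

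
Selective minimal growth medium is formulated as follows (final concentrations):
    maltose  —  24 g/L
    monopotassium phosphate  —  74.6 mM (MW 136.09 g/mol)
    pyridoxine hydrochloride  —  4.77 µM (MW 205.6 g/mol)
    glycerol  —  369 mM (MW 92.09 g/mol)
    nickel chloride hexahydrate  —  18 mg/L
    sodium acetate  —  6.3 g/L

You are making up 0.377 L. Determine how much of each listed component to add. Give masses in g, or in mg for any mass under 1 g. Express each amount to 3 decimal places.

Working volume: 0.377 L.
maltose: 24 g/L × 0.377 L = 9.048 g
monopotassium phosphate: 74.6 mmol/L × 136.09 g/mol × 0.377 L ÷ 1000 = 3.827 g
pyridoxine hydrochloride: 4.77 µmol/L × 205.6 g/mol × 0.377 L ÷ 1000 = 0.370 mg
glycerol: 369 mmol/L × 92.09 g/mol × 0.377 L ÷ 1000 = 12.811 g
nickel chloride hexahydrate: 18 mg/L × 0.377 L = 6.786 mg
sodium acetate: 6.3 g/L × 0.377 L = 2.375 g

maltose 9.048 g; monopotassium phosphate 3.827 g; pyridoxine hydrochloride 0.370 mg; glycerol 12.811 g; nickel chloride hexahydrate 6.786 mg; sodium acetate 2.375 g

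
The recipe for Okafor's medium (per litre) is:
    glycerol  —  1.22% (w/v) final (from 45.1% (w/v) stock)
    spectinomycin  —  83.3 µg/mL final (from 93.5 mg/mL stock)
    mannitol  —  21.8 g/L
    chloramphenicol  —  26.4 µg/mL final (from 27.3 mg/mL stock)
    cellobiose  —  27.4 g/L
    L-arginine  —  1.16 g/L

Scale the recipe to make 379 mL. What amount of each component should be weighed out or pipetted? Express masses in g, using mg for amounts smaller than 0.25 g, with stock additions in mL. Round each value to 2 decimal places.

Scale factor relative to 1 L: 0.379.
glycerol: dilute stock: 1.22% ÷ 45.1% × 379 mL = 10.25 mL
spectinomycin: C1V1 = C2V2 → 83.3 µg/mL × 379 mL ÷ 93500 µg/mL = 0.34 mL
mannitol: 21.8 g/L × 0.379 L = 8.26 g
chloramphenicol: C1V1 = C2V2 → 26.4 µg/mL × 379 mL ÷ 27300 µg/mL = 0.37 mL
cellobiose: 27.4 g/L × 0.379 L = 10.38 g
L-arginine: 1.16 g/L × 0.379 L = 0.44 g

glycerol 10.25 mL; spectinomycin 0.34 mL; mannitol 8.26 g; chloramphenicol 0.37 mL; cellobiose 10.38 g; L-arginine 0.44 g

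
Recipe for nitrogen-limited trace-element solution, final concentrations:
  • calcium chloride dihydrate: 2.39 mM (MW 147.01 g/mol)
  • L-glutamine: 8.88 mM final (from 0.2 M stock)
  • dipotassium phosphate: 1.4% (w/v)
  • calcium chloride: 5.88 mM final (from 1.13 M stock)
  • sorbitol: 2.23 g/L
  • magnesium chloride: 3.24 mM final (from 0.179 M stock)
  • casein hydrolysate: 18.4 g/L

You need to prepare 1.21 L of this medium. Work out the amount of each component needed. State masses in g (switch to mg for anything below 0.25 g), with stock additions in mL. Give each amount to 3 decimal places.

calcium chloride dihydrate 0.425 g; L-glutamine 53.724 mL; dipotassium phosphate 16.940 g; calcium chloride 6.296 mL; sorbitol 2.698 g; magnesium chloride 21.902 mL; casein hydrolysate 22.264 g

Working volume: 1.21 L.
calcium chloride dihydrate: 2.39 mmol/L × 147.01 g/mol × 1.21 L ÷ 1000 = 0.425 g
L-glutamine: V = C2·V2/C1 = 8.88 mM × 1210 mL ÷ 200 mM = 53.724 mL
dipotassium phosphate: 1.4 g per 100 mL × 1210 mL ÷ 100 = 16.940 g
calcium chloride: C1V1 = C2V2 → 5.88 mM × 1210 mL ÷ 1130 mM = 6.296 mL
sorbitol: 2.23 g/L × 1.21 L = 2.698 g
magnesium chloride: C1V1 = C2V2 → 3.24 mM × 1210 mL ÷ 179 mM = 21.902 mL
casein hydrolysate: 18.4 g/L × 1.21 L = 22.264 g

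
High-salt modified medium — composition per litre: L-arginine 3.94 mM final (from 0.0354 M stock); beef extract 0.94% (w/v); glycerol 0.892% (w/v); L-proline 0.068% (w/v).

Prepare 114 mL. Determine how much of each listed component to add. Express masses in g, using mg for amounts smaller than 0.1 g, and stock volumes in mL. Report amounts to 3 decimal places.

Target volume = 114 mL = 0.114 L.
L-arginine: V = C2·V2/C1 = 3.94 mM × 114 mL ÷ 35.4 mM = 12.688 mL
beef extract: 0.94% w/v = 9.4 g/L → 9.4 × 0.114 L = 1.072 g
glycerol: 0.892% w/v = 8.92 g/L → 8.92 × 0.114 L = 1.017 g
L-proline: 0.068 g per 100 mL × 114 mL ÷ 100 = 0.07752 g = 77.520 mg

L-arginine 12.688 mL; beef extract 1.072 g; glycerol 1.017 g; L-proline 77.520 mg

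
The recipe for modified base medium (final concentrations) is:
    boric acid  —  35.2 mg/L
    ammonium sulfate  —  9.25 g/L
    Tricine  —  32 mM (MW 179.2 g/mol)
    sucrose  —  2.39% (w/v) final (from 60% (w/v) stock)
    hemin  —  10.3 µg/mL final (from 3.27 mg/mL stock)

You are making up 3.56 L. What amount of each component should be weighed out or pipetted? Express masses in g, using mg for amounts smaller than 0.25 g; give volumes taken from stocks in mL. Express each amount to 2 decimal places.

boric acid 125.31 mg; ammonium sulfate 32.93 g; Tricine 20.41 g; sucrose 141.81 mL; hemin 11.21 mL

Working volume: 3.56 L.
boric acid: 35.2 mg/L × 3.56 L = 125.31 mg
ammonium sulfate: 9.25 g/L × 3.56 L = 32.93 g
Tricine: 32 mmol/L × 179.2 g/mol × 3.56 L ÷ 1000 = 20.41 g
sucrose: V = C2·V2/C1 = 2.39% ÷ 60% × 3560 mL = 141.81 mL
hemin: V = C2·V2/C1 = 10.3 µg/mL × 3560 mL ÷ 3270 µg/mL = 11.21 mL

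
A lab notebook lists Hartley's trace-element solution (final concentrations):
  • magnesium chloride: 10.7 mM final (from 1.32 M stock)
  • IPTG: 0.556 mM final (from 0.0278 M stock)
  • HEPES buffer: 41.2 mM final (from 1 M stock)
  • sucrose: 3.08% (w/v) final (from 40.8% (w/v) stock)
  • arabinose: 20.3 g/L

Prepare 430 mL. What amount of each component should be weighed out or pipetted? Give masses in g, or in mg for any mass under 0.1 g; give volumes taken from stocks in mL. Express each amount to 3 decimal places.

magnesium chloride 3.486 mL; IPTG 8.600 mL; HEPES buffer 17.716 mL; sucrose 32.461 mL; arabinose 8.729 g

Scale factor relative to 1 L: 0.43.
magnesium chloride: dilute stock: 10.7 mM × 430 mL ÷ 1320 mM = 3.486 mL
IPTG: V = C2·V2/C1 = 0.556 mM × 430 mL ÷ 27.8 mM = 8.600 mL
HEPES buffer: C1V1 = C2V2 → 41.2 mM × 430 mL ÷ 1000 mM = 17.716 mL
sucrose: V = C2·V2/C1 = 3.08% ÷ 40.8% × 430 mL = 32.461 mL
arabinose: 20.3 g/L × 0.43 L = 8.729 g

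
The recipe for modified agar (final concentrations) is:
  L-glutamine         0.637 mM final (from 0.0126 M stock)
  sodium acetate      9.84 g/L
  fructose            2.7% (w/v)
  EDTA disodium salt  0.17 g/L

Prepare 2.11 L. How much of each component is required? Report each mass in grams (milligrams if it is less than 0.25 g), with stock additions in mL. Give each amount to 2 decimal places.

L-glutamine 106.67 mL; sodium acetate 20.76 g; fructose 56.97 g; EDTA disodium salt 0.36 g

Scale factor relative to 1 L: 2.11.
L-glutamine: dilute stock: 0.637 mM × 2110 mL ÷ 12.6 mM = 106.67 mL
sodium acetate: 9.84 g/L × 2.11 L = 20.76 g
fructose: 2.7 g per 100 mL × 2110 mL ÷ 100 = 56.97 g
EDTA disodium salt: 0.17 g/L × 2.11 L = 0.36 g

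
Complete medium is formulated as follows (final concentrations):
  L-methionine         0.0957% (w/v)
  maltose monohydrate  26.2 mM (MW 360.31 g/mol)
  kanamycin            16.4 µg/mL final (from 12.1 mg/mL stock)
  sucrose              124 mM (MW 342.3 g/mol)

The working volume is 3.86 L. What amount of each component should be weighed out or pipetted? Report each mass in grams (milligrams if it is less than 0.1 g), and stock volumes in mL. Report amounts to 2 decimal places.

Working volume: 3.86 L.
L-methionine: 0.0957% w/v = 0.957 g/L → 0.957 × 3.86 L = 3.69 g
maltose monohydrate: 26.2 mmol/L × 360.31 g/mol × 3.86 L ÷ 1000 = 36.44 g
kanamycin: V = C2·V2/C1 = 16.4 µg/mL × 3860 mL ÷ 12100 µg/mL = 5.23 mL
sucrose: 124 mmol/L × 342.3 g/mol × 3.86 L ÷ 1000 = 163.84 g

L-methionine 3.69 g; maltose monohydrate 36.44 g; kanamycin 5.23 mL; sucrose 163.84 g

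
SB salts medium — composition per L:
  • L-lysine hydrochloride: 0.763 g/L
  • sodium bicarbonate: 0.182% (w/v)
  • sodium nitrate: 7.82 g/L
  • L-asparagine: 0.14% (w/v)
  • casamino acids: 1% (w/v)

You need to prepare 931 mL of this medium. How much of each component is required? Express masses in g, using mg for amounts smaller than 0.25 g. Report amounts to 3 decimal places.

L-lysine hydrochloride 0.710 g; sodium bicarbonate 1.694 g; sodium nitrate 7.280 g; L-asparagine 1.303 g; casamino acids 9.310 g

Working volume: 931 mL = 0.931 L.
L-lysine hydrochloride: 0.763 g/L × 0.931 L = 0.710 g
sodium bicarbonate: 0.182 g per 100 mL × 931 mL ÷ 100 = 1.694 g
sodium nitrate: 7.82 g/L × 0.931 L = 7.280 g
L-asparagine: 0.14% w/v = 1.4 g/L → 1.4 × 0.931 L = 1.303 g
casamino acids: 1% w/v = 10 g/L → 10 × 0.931 L = 9.310 g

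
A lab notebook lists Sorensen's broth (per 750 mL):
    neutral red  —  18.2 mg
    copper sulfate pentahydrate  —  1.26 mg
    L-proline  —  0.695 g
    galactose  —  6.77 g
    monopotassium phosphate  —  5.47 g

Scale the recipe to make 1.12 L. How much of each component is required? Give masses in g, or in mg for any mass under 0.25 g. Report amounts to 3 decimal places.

neutral red 27.179 mg; copper sulfate pentahydrate 1.882 mg; L-proline 1.038 g; galactose 10.110 g; monopotassium phosphate 8.169 g

Scale factor = 1120 mL / 750 mL = 1.49333.
neutral red: 18.2 mg × (1120 mL / 750 mL) = 27.179 mg
copper sulfate pentahydrate: 1.26 mg × (1120 mL / 750 mL) = 1.882 mg
L-proline: 0.695 g × (1120 mL / 750 mL) = 1.038 g
galactose: 6.77 g × (1120 mL / 750 mL) = 10.110 g
monopotassium phosphate: 5.47 g × (1120 mL / 750 mL) = 8.169 g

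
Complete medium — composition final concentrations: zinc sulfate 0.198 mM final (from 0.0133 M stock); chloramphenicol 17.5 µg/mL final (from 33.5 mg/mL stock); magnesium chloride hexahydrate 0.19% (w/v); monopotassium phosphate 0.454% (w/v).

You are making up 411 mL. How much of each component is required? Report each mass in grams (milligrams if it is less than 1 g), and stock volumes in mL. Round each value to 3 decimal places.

Target volume = 411 mL = 0.411 L.
zinc sulfate: V = C2·V2/C1 = 0.198 mM × 411 mL ÷ 13.3 mM = 6.119 mL
chloramphenicol: V = C2·V2/C1 = 17.5 µg/mL × 411 mL ÷ 33500 µg/mL = 0.215 mL
magnesium chloride hexahydrate: 0.19 g per 100 mL × 411 mL ÷ 100 = 0.7809 g = 780.900 mg
monopotassium phosphate: 0.454% w/v = 4.54 g/L → 4.54 × 0.411 L = 1.866 g

zinc sulfate 6.119 mL; chloramphenicol 0.215 mL; magnesium chloride hexahydrate 780.900 mg; monopotassium phosphate 1.866 g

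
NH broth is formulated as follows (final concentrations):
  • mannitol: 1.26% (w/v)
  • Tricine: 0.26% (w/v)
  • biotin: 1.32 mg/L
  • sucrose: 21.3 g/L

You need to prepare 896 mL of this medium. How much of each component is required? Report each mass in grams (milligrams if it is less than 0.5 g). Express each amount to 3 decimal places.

mannitol 11.290 g; Tricine 2.330 g; biotin 1.183 mg; sucrose 19.085 g

Scale factor relative to 1 L: 0.896.
mannitol: 1.26 g per 100 mL × 896 mL ÷ 100 = 11.290 g
Tricine: 0.26% w/v = 2.6 g/L → 2.6 × 0.896 L = 2.330 g
biotin: 1.32 mg/L × 0.896 L = 1.183 mg
sucrose: 21.3 g/L × 0.896 L = 19.085 g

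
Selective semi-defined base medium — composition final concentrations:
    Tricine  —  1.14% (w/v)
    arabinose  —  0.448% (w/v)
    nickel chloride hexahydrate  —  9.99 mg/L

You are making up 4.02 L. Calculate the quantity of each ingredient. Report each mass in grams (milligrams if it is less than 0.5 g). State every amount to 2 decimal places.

Tricine 45.83 g; arabinose 18.01 g; nickel chloride hexahydrate 40.16 mg

Working volume: 4.02 L.
Tricine: 1.14% w/v = 11.4 g/L → 11.4 × 4.02 L = 45.83 g
arabinose: 0.448 g per 100 mL × 4020 mL ÷ 100 = 18.01 g
nickel chloride hexahydrate: 9.99 mg/L × 4.02 L = 40.16 mg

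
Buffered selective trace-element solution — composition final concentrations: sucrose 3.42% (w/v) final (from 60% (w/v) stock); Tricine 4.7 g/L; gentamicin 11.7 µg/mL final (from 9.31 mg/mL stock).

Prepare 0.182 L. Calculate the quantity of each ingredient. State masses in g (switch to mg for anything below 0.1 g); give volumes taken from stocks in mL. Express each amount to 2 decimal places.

sucrose 10.37 mL; Tricine 0.86 g; gentamicin 0.23 mL

Scale factor relative to 1 L: 0.182.
sucrose: dilute stock: 3.42% ÷ 60% × 182 mL = 10.37 mL
Tricine: 4.7 g/L × 0.182 L = 0.86 g
gentamicin: V = C2·V2/C1 = 11.7 µg/mL × 182 mL ÷ 9310 µg/mL = 0.23 mL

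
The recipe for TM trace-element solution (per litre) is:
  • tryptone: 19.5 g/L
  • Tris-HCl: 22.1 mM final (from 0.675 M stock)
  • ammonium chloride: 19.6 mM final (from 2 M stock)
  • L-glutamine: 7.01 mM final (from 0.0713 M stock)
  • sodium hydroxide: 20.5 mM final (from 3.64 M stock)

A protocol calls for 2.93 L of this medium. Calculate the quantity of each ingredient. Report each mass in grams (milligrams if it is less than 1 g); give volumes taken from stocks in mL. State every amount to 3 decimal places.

tryptone 57.135 g; Tris-HCl 95.930 mL; ammonium chloride 28.714 mL; L-glutamine 288.069 mL; sodium hydroxide 16.501 mL

Scale factor relative to 1 L: 2.93.
tryptone: 19.5 g/L × 2.93 L = 57.135 g
Tris-HCl: dilute stock: 22.1 mM × 2930 mL ÷ 675 mM = 95.930 mL
ammonium chloride: dilute stock: 19.6 mM × 2930 mL ÷ 2000 mM = 28.714 mL
L-glutamine: V = C2·V2/C1 = 7.01 mM × 2930 mL ÷ 71.3 mM = 288.069 mL
sodium hydroxide: dilute stock: 20.5 mM × 2930 mL ÷ 3640 mM = 16.501 mL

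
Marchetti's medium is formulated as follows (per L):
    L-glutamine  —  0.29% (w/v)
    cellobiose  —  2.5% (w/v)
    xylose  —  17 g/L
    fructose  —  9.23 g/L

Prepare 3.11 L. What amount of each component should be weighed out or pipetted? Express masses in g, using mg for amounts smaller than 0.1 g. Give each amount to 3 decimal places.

L-glutamine 9.019 g; cellobiose 77.750 g; xylose 52.870 g; fructose 28.705 g

Working volume: 3.11 L.
L-glutamine: 0.29 g per 100 mL × 3110 mL ÷ 100 = 9.019 g
cellobiose: 2.5% w/v = 25 g/L → 25 × 3.11 L = 77.750 g
xylose: 17 g/L × 3.11 L = 52.870 g
fructose: 9.23 g/L × 3.11 L = 28.705 g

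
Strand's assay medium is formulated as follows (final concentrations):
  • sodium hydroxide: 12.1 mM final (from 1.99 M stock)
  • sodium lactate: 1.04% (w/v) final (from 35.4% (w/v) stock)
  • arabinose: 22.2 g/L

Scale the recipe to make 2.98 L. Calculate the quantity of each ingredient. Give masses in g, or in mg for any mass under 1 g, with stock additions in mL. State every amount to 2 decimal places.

sodium hydroxide 18.12 mL; sodium lactate 87.55 mL; arabinose 66.16 g

Scale factor relative to 1 L: 2.98.
sodium hydroxide: dilute stock: 12.1 mM × 2980 mL ÷ 1990 mM = 18.12 mL
sodium lactate: V = C2·V2/C1 = 1.04% ÷ 35.4% × 2980 mL = 87.55 mL
arabinose: 22.2 g/L × 2.98 L = 66.16 g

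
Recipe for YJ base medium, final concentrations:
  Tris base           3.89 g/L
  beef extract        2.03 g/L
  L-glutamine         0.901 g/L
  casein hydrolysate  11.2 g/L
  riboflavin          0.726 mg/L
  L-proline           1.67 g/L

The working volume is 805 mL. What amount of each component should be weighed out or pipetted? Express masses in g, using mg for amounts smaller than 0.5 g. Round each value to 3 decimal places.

Tris base 3.131 g; beef extract 1.634 g; L-glutamine 0.725 g; casein hydrolysate 9.016 g; riboflavin 0.584 mg; L-proline 1.344 g

Scale factor relative to 1 L: 0.805.
Tris base: 3.89 g/L × 0.805 L = 3.131 g
beef extract: 2.03 g/L × 0.805 L = 1.634 g
L-glutamine: 0.901 g/L × 0.805 L = 0.725 g
casein hydrolysate: 11.2 g/L × 0.805 L = 9.016 g
riboflavin: 0.726 mg/L × 0.805 L = 0.584 mg
L-proline: 1.67 g/L × 0.805 L = 1.344 g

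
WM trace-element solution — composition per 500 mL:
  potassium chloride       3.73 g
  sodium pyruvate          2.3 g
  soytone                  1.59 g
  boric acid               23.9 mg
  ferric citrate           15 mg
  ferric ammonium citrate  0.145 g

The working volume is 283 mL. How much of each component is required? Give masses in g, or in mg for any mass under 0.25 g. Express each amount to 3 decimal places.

Scale factor = 283 mL / 500 mL = 0.566.
potassium chloride: 3.73 g × (283 mL / 500 mL) = 2.111 g
sodium pyruvate: 2.3 g × (283 mL / 500 mL) = 1.302 g
soytone: 1.59 g × (283 mL / 500 mL) = 0.900 g
boric acid: 23.9 mg × (283 mL / 500 mL) = 13.527 mg
ferric citrate: 15 mg × (283 mL / 500 mL) = 8.490 mg
ferric ammonium citrate: 0.145 g × (283 mL / 500 mL) = 0.08207 g = 82.070 mg

potassium chloride 2.111 g; sodium pyruvate 1.302 g; soytone 0.900 g; boric acid 13.527 mg; ferric citrate 8.490 mg; ferric ammonium citrate 82.070 mg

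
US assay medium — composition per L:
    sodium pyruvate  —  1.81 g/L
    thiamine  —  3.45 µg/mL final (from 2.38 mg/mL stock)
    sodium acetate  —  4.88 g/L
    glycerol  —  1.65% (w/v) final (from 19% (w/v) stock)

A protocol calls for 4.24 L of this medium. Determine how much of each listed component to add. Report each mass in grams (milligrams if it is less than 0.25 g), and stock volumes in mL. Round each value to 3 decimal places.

Scale factor relative to 1 L: 4.24.
sodium pyruvate: 1.81 g/L × 4.24 L = 7.674 g
thiamine: V = C2·V2/C1 = 3.45 µg/mL × 4240 mL ÷ 2380 µg/mL = 6.146 mL
sodium acetate: 4.88 g/L × 4.24 L = 20.691 g
glycerol: dilute stock: 1.65% ÷ 19% × 4240 mL = 368.211 mL

sodium pyruvate 7.674 g; thiamine 6.146 mL; sodium acetate 20.691 g; glycerol 368.211 mL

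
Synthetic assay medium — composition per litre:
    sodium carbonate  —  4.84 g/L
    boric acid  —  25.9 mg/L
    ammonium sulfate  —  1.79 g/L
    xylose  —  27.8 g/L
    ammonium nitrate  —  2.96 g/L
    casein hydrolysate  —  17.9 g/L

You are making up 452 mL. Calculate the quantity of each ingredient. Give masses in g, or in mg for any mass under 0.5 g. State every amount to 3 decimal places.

sodium carbonate 2.188 g; boric acid 11.707 mg; ammonium sulfate 0.809 g; xylose 12.566 g; ammonium nitrate 1.338 g; casein hydrolysate 8.091 g

Working volume: 452 mL = 0.452 L.
sodium carbonate: 4.84 g/L × 0.452 L = 2.188 g
boric acid: 25.9 mg/L × 0.452 L = 11.707 mg
ammonium sulfate: 1.79 g/L × 0.452 L = 0.809 g
xylose: 27.8 g/L × 0.452 L = 12.566 g
ammonium nitrate: 2.96 g/L × 0.452 L = 1.338 g
casein hydrolysate: 17.9 g/L × 0.452 L = 8.091 g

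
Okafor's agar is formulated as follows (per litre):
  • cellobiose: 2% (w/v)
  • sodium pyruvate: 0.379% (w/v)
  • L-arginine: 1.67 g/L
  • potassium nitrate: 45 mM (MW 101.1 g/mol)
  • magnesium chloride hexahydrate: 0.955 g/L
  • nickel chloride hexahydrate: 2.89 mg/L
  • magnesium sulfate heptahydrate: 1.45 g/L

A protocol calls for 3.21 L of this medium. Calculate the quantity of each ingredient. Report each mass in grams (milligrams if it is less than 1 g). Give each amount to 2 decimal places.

Scale factor relative to 1 L: 3.21.
cellobiose: 2 g per 100 mL × 3210 mL ÷ 100 = 64.20 g
sodium pyruvate: 0.379% w/v = 3.79 g/L → 3.79 × 3.21 L = 12.17 g
L-arginine: 1.67 g/L × 3.21 L = 5.36 g
potassium nitrate: 45 mmol/L × 101.1 g/mol × 3.21 L ÷ 1000 = 14.60 g
magnesium chloride hexahydrate: 0.955 g/L × 3.21 L = 3.07 g
nickel chloride hexahydrate: 2.89 mg/L × 3.21 L = 9.28 mg
magnesium sulfate heptahydrate: 1.45 g/L × 3.21 L = 4.65 g

cellobiose 64.20 g; sodium pyruvate 12.17 g; L-arginine 5.36 g; potassium nitrate 14.60 g; magnesium chloride hexahydrate 3.07 g; nickel chloride hexahydrate 9.28 mg; magnesium sulfate heptahydrate 4.65 g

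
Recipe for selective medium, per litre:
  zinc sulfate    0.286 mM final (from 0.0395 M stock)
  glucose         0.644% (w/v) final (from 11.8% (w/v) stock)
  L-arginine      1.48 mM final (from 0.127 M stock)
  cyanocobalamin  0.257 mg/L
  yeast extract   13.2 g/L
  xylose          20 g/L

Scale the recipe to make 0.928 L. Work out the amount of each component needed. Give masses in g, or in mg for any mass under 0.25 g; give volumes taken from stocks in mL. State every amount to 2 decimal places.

Working volume: 0.928 L.
zinc sulfate: C1V1 = C2V2 → 0.286 mM × 928 mL ÷ 39.5 mM = 6.72 mL
glucose: dilute stock: 0.644% ÷ 11.8% × 928 mL = 50.65 mL
L-arginine: C1V1 = C2V2 → 1.48 mM × 928 mL ÷ 127 mM = 10.81 mL
cyanocobalamin: 0.257 mg/L × 0.928 L = 0.24 mg
yeast extract: 13.2 g/L × 0.928 L = 12.25 g
xylose: 20 g/L × 0.928 L = 18.56 g

zinc sulfate 6.72 mL; glucose 50.65 mL; L-arginine 10.81 mL; cyanocobalamin 0.24 mg; yeast extract 12.25 g; xylose 18.56 g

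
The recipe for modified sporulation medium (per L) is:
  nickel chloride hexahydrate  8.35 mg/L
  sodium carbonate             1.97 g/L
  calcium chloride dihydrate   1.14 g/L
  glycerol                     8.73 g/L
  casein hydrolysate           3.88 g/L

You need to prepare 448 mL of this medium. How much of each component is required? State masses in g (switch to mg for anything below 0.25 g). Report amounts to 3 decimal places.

nickel chloride hexahydrate 3.741 mg; sodium carbonate 0.883 g; calcium chloride dihydrate 0.511 g; glycerol 3.911 g; casein hydrolysate 1.738 g

Working volume: 448 mL = 0.448 L.
nickel chloride hexahydrate: 8.35 mg/L × 0.448 L = 3.741 mg
sodium carbonate: 1.97 g/L × 0.448 L = 0.883 g
calcium chloride dihydrate: 1.14 g/L × 0.448 L = 0.511 g
glycerol: 8.73 g/L × 0.448 L = 3.911 g
casein hydrolysate: 3.88 g/L × 0.448 L = 1.738 g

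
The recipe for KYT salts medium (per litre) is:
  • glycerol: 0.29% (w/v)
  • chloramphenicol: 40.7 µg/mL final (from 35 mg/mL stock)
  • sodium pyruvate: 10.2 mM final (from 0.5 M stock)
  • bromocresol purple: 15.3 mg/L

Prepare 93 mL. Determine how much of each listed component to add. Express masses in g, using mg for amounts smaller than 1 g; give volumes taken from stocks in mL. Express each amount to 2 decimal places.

glycerol 269.70 mg; chloramphenicol 0.11 mL; sodium pyruvate 1.90 mL; bromocresol purple 1.42 mg

Working volume: 93 mL = 0.093 L.
glycerol: 0.29 g per 100 mL × 93 mL ÷ 100 = 0.2697 g = 269.70 mg
chloramphenicol: C1V1 = C2V2 → 40.7 µg/mL × 93 mL ÷ 35000 µg/mL = 0.11 mL
sodium pyruvate: dilute stock: 10.2 mM × 93 mL ÷ 500 mM = 1.90 mL
bromocresol purple: 15.3 mg/L × 0.093 L = 1.42 mg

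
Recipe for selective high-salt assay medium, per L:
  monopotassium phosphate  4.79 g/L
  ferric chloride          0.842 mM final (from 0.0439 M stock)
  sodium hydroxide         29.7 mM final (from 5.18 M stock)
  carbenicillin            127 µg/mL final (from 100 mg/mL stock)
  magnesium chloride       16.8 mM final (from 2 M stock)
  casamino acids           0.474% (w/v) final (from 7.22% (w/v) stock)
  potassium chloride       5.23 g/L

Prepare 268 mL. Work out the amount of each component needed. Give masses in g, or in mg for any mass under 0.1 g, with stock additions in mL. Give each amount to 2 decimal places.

monopotassium phosphate 1.28 g; ferric chloride 5.14 mL; sodium hydroxide 1.54 mL; carbenicillin 0.34 mL; magnesium chloride 2.25 mL; casamino acids 17.59 mL; potassium chloride 1.40 g

Working volume: 268 mL = 0.268 L.
monopotassium phosphate: 4.79 g/L × 0.268 L = 1.28 g
ferric chloride: C1V1 = C2V2 → 0.842 mM × 268 mL ÷ 43.9 mM = 5.14 mL
sodium hydroxide: C1V1 = C2V2 → 29.7 mM × 268 mL ÷ 5180 mM = 1.54 mL
carbenicillin: C1V1 = C2V2 → 127 µg/mL × 268 mL ÷ 100000 µg/mL = 0.34 mL
magnesium chloride: C1V1 = C2V2 → 16.8 mM × 268 mL ÷ 2000 mM = 2.25 mL
casamino acids: V = C2·V2/C1 = 0.474% ÷ 7.22% × 268 mL = 17.59 mL
potassium chloride: 5.23 g/L × 0.268 L = 1.40 g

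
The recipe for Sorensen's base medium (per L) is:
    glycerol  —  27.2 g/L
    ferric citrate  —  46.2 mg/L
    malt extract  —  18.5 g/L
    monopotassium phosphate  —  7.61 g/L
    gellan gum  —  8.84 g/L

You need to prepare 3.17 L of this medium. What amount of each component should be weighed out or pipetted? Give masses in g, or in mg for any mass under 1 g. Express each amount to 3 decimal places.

glycerol 86.224 g; ferric citrate 146.454 mg; malt extract 58.645 g; monopotassium phosphate 24.124 g; gellan gum 28.023 g

Working volume: 3.17 L.
glycerol: 27.2 g/L × 3.17 L = 86.224 g
ferric citrate: 46.2 mg/L × 3.17 L = 146.454 mg
malt extract: 18.5 g/L × 3.17 L = 58.645 g
monopotassium phosphate: 7.61 g/L × 3.17 L = 24.124 g
gellan gum: 8.84 g/L × 3.17 L = 28.023 g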